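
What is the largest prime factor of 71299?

71299 = 37 · 1927
1927 = 41 · 47
47 is prime.
So 71299 = 37 · 41 · 47; the largest prime factor is 47.

47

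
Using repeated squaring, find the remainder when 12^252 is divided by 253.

232

12^1 ≡ 12 (mod 253)
12^2 ≡ 12^2 = 144 ≡ 144 (mod 253)
12^4 ≡ 144^2 = 20736 ≡ 243 (mod 253)
12^8 ≡ 243^2 = 59049 ≡ 100 (mod 253)
12^16 ≡ 100^2 = 10000 ≡ 133 (mod 253)
12^32 ≡ 133^2 = 17689 ≡ 232 (mod 253)
12^64 ≡ 232^2 = 53824 ≡ 188 (mod 253)
12^128 ≡ 188^2 = 35344 ≡ 177 (mod 253)
252 = 128 + 64 + 32 + 16 + 8 + 4 in binary powers of 2.
So 12^252 ≡ 177 · 188 · 232 · 133 · 100 · 243 ≡ 232 (mod 253).
Since 232 ≠ 1, base 12 is a Fermat witness: 253 is composite.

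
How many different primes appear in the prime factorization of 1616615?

1616615 = 5 · 323323
323323 = 7 · 46189
46189 = 11 · 4199
4199 = 13 · 323
323 = 17 · 19
1616615 = 5 · 7 · 11 · 13 · 17 · 19, which has 6 distinct prime factors.

6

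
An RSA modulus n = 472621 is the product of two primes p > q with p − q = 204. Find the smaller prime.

Since p = q + 204, we have 472621 = q(q + 204), so q² + 204q − 472621 = 0.
Discriminant: 204² + 4·472621 = 41616 + 1890484 = 1932100; √1932100 = 1390.
q = (−204 + 1390)/2 = 593, and p = q + 204 = 797.
Check: 593 · 797 = 472621.

593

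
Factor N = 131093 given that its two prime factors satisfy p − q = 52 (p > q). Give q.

Since p = q + 52, we have 131093 = q(q + 52), so q² + 52q − 131093 = 0.
Discriminant: 52² + 4·131093 = 2704 + 524372 = 527076; √527076 = 726.
q = (−52 + 726)/2 = 337, and p = q + 52 = 389.
Check: 337 · 389 = 131093.

337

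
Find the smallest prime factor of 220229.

19

220229 is odd.
Digit sum 17, not divisible by 3.
Ends in 9: not divisible by 5.
7: 220229 = 7·31461 + 2
11: 220229 = 11·20020 + 9
13: 220229 = 13·16940 + 9
17: 220229 = 17·12954 + 11
19: 220229 = 19·11591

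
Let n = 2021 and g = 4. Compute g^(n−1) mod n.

4^1 ≡ 4 (mod 2021)
4^2 ≡ 4^2 = 16 ≡ 16 (mod 2021)
4^4 ≡ 16^2 = 256 ≡ 256 (mod 2021)
4^8 ≡ 256^2 = 65536 ≡ 864 (mod 2021)
4^16 ≡ 864^2 = 746496 ≡ 747 (mod 2021)
4^32 ≡ 747^2 = 558009 ≡ 213 (mod 2021)
4^64 ≡ 213^2 = 45369 ≡ 907 (mod 2021)
4^128 ≡ 907^2 = 822649 ≡ 102 (mod 2021)
4^256 ≡ 102^2 = 10404 ≡ 299 (mod 2021)
4^512 ≡ 299^2 = 89401 ≡ 477 (mod 2021)
4^1024 ≡ 477^2 = 227529 ≡ 1177 (mod 2021)
2020 = 1024 + 512 + 256 + 128 + 64 + 32 + 4 in binary powers of 2.
So 4^2020 ≡ 1177 · 477 · 299 · 102 · 907 · 213 · 256 ≡ 385 (mod 2021).
Since 385 ≠ 1, base 4 is a Fermat witness: 2021 is composite.

385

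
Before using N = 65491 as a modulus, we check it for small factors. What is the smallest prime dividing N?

65491 is odd.
Digit sum 25, not divisible by 3.
Ends in 1: not divisible by 5.
7: 65491 = 7·9355 + 6
11: 65491 = 11·5953 + 8
13: 65491 = 13·5037 + 10
17: 65491 = 17·3852 + 7
19: 65491 = 19·3446 + 17
23: 65491 = 23·2847 + 10
29: 65491 = 29·2258 + 9
31: 65491 = 31·2112 + 19
37: 65491 = 37·1770 + 1
41: 65491 = 41·1597 + 14
43: 65491 = 43·1523 + 2
47: 65491 = 47·1393 + 20
53: 65491 = 53·1235 + 36
59: 65491 = 59·1110 + 1
61: 65491 = 61·1073 + 38
67: 65491 = 67·977 + 32
71: 65491 = 71·922 + 29
73: 65491 = 73·897 + 10
79: 65491 = 79·829

79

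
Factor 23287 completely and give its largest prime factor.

23287 = 11 · 2117
2117 = 29 · 73
73 is prime.
So 23287 = 11 · 29 · 73; the largest prime factor is 73.

73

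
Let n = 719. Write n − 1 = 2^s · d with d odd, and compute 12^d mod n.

719 − 1 = 718 = 2^1 · 359, so d = 359.
12^1 ≡ 12 (mod 719)
12^2 ≡ 12^2 = 144 ≡ 144 (mod 719)
12^4 ≡ 144^2 = 20736 ≡ 604 (mod 719)
12^8 ≡ 604^2 = 364816 ≡ 283 (mod 719)
12^16 ≡ 283^2 = 80089 ≡ 280 (mod 719)
12^32 ≡ 280^2 = 78400 ≡ 29 (mod 719)
12^64 ≡ 29^2 = 841 ≡ 122 (mod 719)
12^128 ≡ 122^2 = 14884 ≡ 504 (mod 719)
12^256 ≡ 504^2 = 254016 ≡ 209 (mod 719)
359 = 256 + 64 + 32 + 4 + 2 + 1 in binary powers of 2.
So 12^359 ≡ 209 · 122 · 29 · 604 · 144 · 12 ≡ 1 (mod 719).
Since 12^d ≡ 1 (mod 719), base 12 does not prove 719 composite.

1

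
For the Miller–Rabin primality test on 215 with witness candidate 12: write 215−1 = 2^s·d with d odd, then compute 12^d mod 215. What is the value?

28

215 − 1 = 214 = 2^1 · 107, so d = 107.
12^1 ≡ 12 (mod 215)
12^2 ≡ 12^2 = 144 ≡ 144 (mod 215)
12^4 ≡ 144^2 = 20736 ≡ 96 (mod 215)
12^8 ≡ 96^2 = 9216 ≡ 186 (mod 215)
12^16 ≡ 186^2 = 34596 ≡ 196 (mod 215)
12^32 ≡ 196^2 = 38416 ≡ 146 (mod 215)
12^64 ≡ 146^2 = 21316 ≡ 31 (mod 215)
107 = 64 + 32 + 8 + 2 + 1 in binary powers of 2.
So 12^107 ≡ 31 · 146 · 186 · 144 · 12 ≡ 28 (mod 215).
Squaring chain: 28; never reaches −1, so base 12 is a Miller–Rabin witness that 215 is composite.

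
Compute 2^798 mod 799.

676

2^1 ≡ 2 (mod 799)
2^2 ≡ 2^2 = 4 ≡ 4 (mod 799)
2^4 ≡ 4^2 = 16 ≡ 16 (mod 799)
2^8 ≡ 16^2 = 256 ≡ 256 (mod 799)
2^16 ≡ 256^2 = 65536 ≡ 18 (mod 799)
2^32 ≡ 18^2 = 324 ≡ 324 (mod 799)
2^64 ≡ 324^2 = 104976 ≡ 307 (mod 799)
2^128 ≡ 307^2 = 94249 ≡ 766 (mod 799)
2^256 ≡ 766^2 = 586756 ≡ 290 (mod 799)
2^512 ≡ 290^2 = 84100 ≡ 205 (mod 799)
798 = 512 + 256 + 16 + 8 + 4 + 2 in binary powers of 2.
So 2^798 ≡ 205 · 290 · 18 · 256 · 16 · 4 ≡ 676 (mod 799).
Since 676 ≠ 1, base 2 is a Fermat witness: 799 is composite.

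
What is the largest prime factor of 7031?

89

7031 = 79 · 89
89 is prime.
So 7031 = 79 · 89; the largest prime factor is 89.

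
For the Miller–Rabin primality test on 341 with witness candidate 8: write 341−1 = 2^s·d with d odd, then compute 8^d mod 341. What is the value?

32

341 − 1 = 340 = 2^2 · 85, so d = 85.
8^1 ≡ 8 (mod 341)
8^2 ≡ 8^2 = 64 ≡ 64 (mod 341)
8^4 ≡ 64^2 = 4096 ≡ 4 (mod 341)
8^8 ≡ 4^2 = 16 ≡ 16 (mod 341)
8^16 ≡ 16^2 = 256 ≡ 256 (mod 341)
8^32 ≡ 256^2 = 65536 ≡ 64 (mod 341)
8^64 ≡ 64^2 = 4096 ≡ 4 (mod 341)
85 = 64 + 16 + 4 + 1 in binary powers of 2.
So 8^85 ≡ 4 · 256 · 4 · 8 ≡ 32 (mod 341).
Squaring chain: 32 → 1; never reaches −1, so base 8 is a Miller–Rabin witness that 341 is composite.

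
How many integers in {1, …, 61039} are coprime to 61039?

Factor: 61039 = 11 · 31 · 179.
φ(61039) = (11−1) · (31−1) · (179−1) = 10 · 30 · 178 = 53400.

53400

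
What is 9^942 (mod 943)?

901

9^1 ≡ 9 (mod 943)
9^2 ≡ 9^2 = 81 ≡ 81 (mod 943)
9^4 ≡ 81^2 = 6561 ≡ 903 (mod 943)
9^8 ≡ 903^2 = 815409 ≡ 657 (mod 943)
9^16 ≡ 657^2 = 431649 ≡ 698 (mod 943)
9^32 ≡ 698^2 = 487204 ≡ 616 (mod 943)
9^64 ≡ 616^2 = 379456 ≡ 370 (mod 943)
9^128 ≡ 370^2 = 136900 ≡ 165 (mod 943)
9^256 ≡ 165^2 = 27225 ≡ 821 (mod 943)
9^512 ≡ 821^2 = 674041 ≡ 739 (mod 943)
942 = 512 + 256 + 128 + 32 + 8 + 4 + 2 in binary powers of 2.
So 9^942 ≡ 739 · 821 · 165 · 616 · 657 · 903 · 81 ≡ 901 (mod 943).
Since 901 ≠ 1, base 9 is a Fermat witness: 943 is composite.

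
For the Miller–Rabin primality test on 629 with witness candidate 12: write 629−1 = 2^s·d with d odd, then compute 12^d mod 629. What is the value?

201

629 − 1 = 628 = 2^2 · 157, so d = 157.
12^1 ≡ 12 (mod 629)
12^2 ≡ 12^2 = 144 ≡ 144 (mod 629)
12^4 ≡ 144^2 = 20736 ≡ 608 (mod 629)
12^8 ≡ 608^2 = 369664 ≡ 441 (mod 629)
12^16 ≡ 441^2 = 194481 ≡ 120 (mod 629)
12^32 ≡ 120^2 = 14400 ≡ 562 (mod 629)
12^64 ≡ 562^2 = 315844 ≡ 86 (mod 629)
12^128 ≡ 86^2 = 7396 ≡ 477 (mod 629)
157 = 128 + 16 + 8 + 4 + 1 in binary powers of 2.
So 12^157 ≡ 477 · 120 · 441 · 608 · 12 ≡ 201 (mod 629).
Squaring chain: 201 → 145; never reaches −1, so base 12 is a Miller–Rabin witness that 629 is composite.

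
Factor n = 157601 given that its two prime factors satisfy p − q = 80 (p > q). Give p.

Since p = q + 80, we have 157601 = q(q + 80), so q² + 80q − 157601 = 0.
Discriminant: 80² + 4·157601 = 6400 + 630404 = 636804; √636804 = 798.
q = (−80 + 798)/2 = 359, and p = q + 80 = 439.
Check: 359 · 439 = 157601.

439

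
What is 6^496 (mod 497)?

6^1 ≡ 6 (mod 497)
6^2 ≡ 6^2 = 36 ≡ 36 (mod 497)
6^4 ≡ 36^2 = 1296 ≡ 302 (mod 497)
6^8 ≡ 302^2 = 91204 ≡ 253 (mod 497)
6^16 ≡ 253^2 = 64009 ≡ 393 (mod 497)
6^32 ≡ 393^2 = 154449 ≡ 379 (mod 497)
6^64 ≡ 379^2 = 143641 ≡ 8 (mod 497)
6^128 ≡ 8^2 = 64 ≡ 64 (mod 497)
6^256 ≡ 64^2 = 4096 ≡ 120 (mod 497)
496 = 256 + 128 + 64 + 32 + 16 in binary powers of 2.
So 6^496 ≡ 120 · 64 · 8 · 379 · 393 ≡ 435 (mod 497).
Since 435 ≠ 1, base 6 is a Fermat witness: 497 is composite.

435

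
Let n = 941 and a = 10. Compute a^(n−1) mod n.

1

10^1 ≡ 10 (mod 941)
10^2 ≡ 10^2 = 100 ≡ 100 (mod 941)
10^4 ≡ 100^2 = 10000 ≡ 590 (mod 941)
10^8 ≡ 590^2 = 348100 ≡ 871 (mod 941)
10^16 ≡ 871^2 = 758641 ≡ 195 (mod 941)
10^32 ≡ 195^2 = 38025 ≡ 385 (mod 941)
10^64 ≡ 385^2 = 148225 ≡ 488 (mod 941)
10^128 ≡ 488^2 = 238144 ≡ 71 (mod 941)
10^256 ≡ 71^2 = 5041 ≡ 336 (mod 941)
10^512 ≡ 336^2 = 112896 ≡ 917 (mod 941)
940 = 512 + 256 + 128 + 32 + 8 + 4 in binary powers of 2.
So 10^940 ≡ 917 · 336 · 71 · 385 · 871 · 590 ≡ 1 (mod 941).
Since the result is 1, base 10 gives no evidence that 941 is composite.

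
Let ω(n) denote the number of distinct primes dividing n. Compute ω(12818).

4

12818 = 2 · 6409
6409 = 13 · 493
493 = 17 · 29
12818 = 2 · 13 · 17 · 29, which has 4 distinct prime factors.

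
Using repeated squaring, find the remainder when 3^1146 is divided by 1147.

47

3^1 ≡ 3 (mod 1147)
3^2 ≡ 3^2 = 9 ≡ 9 (mod 1147)
3^4 ≡ 9^2 = 81 ≡ 81 (mod 1147)
3^8 ≡ 81^2 = 6561 ≡ 826 (mod 1147)
3^16 ≡ 826^2 = 682276 ≡ 958 (mod 1147)
3^32 ≡ 958^2 = 917764 ≡ 164 (mod 1147)
3^64 ≡ 164^2 = 26896 ≡ 515 (mod 1147)
3^128 ≡ 515^2 = 265225 ≡ 268 (mod 1147)
3^256 ≡ 268^2 = 71824 ≡ 710 (mod 1147)
3^512 ≡ 710^2 = 504100 ≡ 567 (mod 1147)
3^1024 ≡ 567^2 = 321489 ≡ 329 (mod 1147)
1146 = 1024 + 64 + 32 + 16 + 8 + 2 in binary powers of 2.
So 3^1146 ≡ 329 · 515 · 164 · 958 · 826 · 9 ≡ 47 (mod 1147).
Since 47 ≠ 1, base 3 is a Fermat witness: 1147 is composite.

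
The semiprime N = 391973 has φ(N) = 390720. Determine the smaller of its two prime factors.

593

φ(n) = (p−1)(q−1) = n − (p+q) + 1, so p + q = 391973 − 390720 + 1 = 1254.
p and q are the roots of t² − 1254t + 391973 = 0.
Discriminant: 1254² − 4·391973 = 1572516 − 1567892 = 4624; √4624 = 68.
q = (1254 − 68)/2 = 593, p = (1254 + 68)/2 = 661.
Check: 593 · 661 = 391973.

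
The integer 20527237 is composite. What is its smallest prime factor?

20527237 is odd.
Digit sum 28, not divisible by 3.
Ends in 7: not divisible by 5.
7: 20527237 = 7·2932462 + 3
11: 20527237 = 11·1866112 + 5
13: 20527237 = 13·1579018 + 3
17: 20527237 = 17·1207484 + 9
19: 20527237 = 19·1080380 + 17
23: 20527237 = 23·892488 + 13
29: 20527237 = 29·707835 + 22
31: 20527237 = 31·662168 + 29
37: 20527237 = 37·554790 + 7
41: 20527237 = 41·500664 + 13
43: 20527237 = 43·477377 + 26
47: 20527237 = 47·436749 + 34
53: 20527237 = 53·387306 + 19
59: 20527237 = 59·347919 + 16
61: 20527237 = 61·336512 + 5
67: 20527237 = 67·306376 + 45
71: 20527237 = 71·289116 + 1
73: 20527237 = 73·281195 + 2
79: 20527237 = 79·259838 + 35
83: 20527237 = 83·247316 + 9
89: 20527237 = 89·230643 + 10
97: 20527237 = 97·211621

97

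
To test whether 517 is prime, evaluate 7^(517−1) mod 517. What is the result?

455

7^1 ≡ 7 (mod 517)
7^2 ≡ 7^2 = 49 ≡ 49 (mod 517)
7^4 ≡ 49^2 = 2401 ≡ 333 (mod 517)
7^8 ≡ 333^2 = 110889 ≡ 251 (mod 517)
7^16 ≡ 251^2 = 63001 ≡ 444 (mod 517)
7^32 ≡ 444^2 = 197136 ≡ 159 (mod 517)
7^64 ≡ 159^2 = 25281 ≡ 465 (mod 517)
7^128 ≡ 465^2 = 216225 ≡ 119 (mod 517)
7^256 ≡ 119^2 = 14161 ≡ 202 (mod 517)
7^512 ≡ 202^2 = 40804 ≡ 478 (mod 517)
516 = 512 + 4 in binary powers of 2.
So 7^516 ≡ 478 · 333 ≡ 455 (mod 517).
Since 455 ≠ 1, base 7 is a Fermat witness: 517 is composite.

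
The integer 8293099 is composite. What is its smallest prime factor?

8293099 is odd.
Digit sum 40, not divisible by 3.
Ends in 9: not divisible by 5.
7: 8293099 = 7·1184728 + 3
11: 8293099 = 11·753918 + 1
13: 8293099 = 13·637930 + 9
17: 8293099 = 17·487829 + 6
19: 8293099 = 19·436478 + 17
23: 8293099 = 23·360569 + 12
29: 8293099 = 29·285968 + 27
31: 8293099 = 31·267519 + 10
37: 8293099 = 37·224137 + 30
41: 8293099 = 41·202270 + 29
43: 8293099 = 43·192862 + 33
47: 8293099 = 47·176448 + 43
53: 8293099 = 53·156473 + 30
59: 8293099 = 59·140561

59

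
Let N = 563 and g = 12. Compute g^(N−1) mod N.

1

12^1 ≡ 12 (mod 563)
12^2 ≡ 12^2 = 144 ≡ 144 (mod 563)
12^4 ≡ 144^2 = 20736 ≡ 468 (mod 563)
12^8 ≡ 468^2 = 219024 ≡ 17 (mod 563)
12^16 ≡ 17^2 = 289 ≡ 289 (mod 563)
12^32 ≡ 289^2 = 83521 ≡ 197 (mod 563)
12^64 ≡ 197^2 = 38809 ≡ 525 (mod 563)
12^128 ≡ 525^2 = 275625 ≡ 318 (mod 563)
12^256 ≡ 318^2 = 101124 ≡ 347 (mod 563)
12^512 ≡ 347^2 = 120409 ≡ 490 (mod 563)
562 = 512 + 32 + 16 + 2 in binary powers of 2.
So 12^562 ≡ 490 · 197 · 289 · 144 ≡ 1 (mod 563).
Since the result is 1, base 12 gives no evidence that 563 is composite.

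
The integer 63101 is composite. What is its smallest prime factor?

63101 is odd.
Digit sum 11, not divisible by 3.
Ends in 1: not divisible by 5.
7: 63101 = 7·9014 + 3
11: 63101 = 11·5736 + 5
13: 63101 = 13·4853 + 12
17: 63101 = 17·3711 + 14
19: 63101 = 19·3321 + 2
23: 63101 = 23·2743 + 12
29: 63101 = 29·2175 + 26
31: 63101 = 31·2035 + 16
37: 63101 = 37·1705 + 16
41: 63101 = 41·1539 + 2
43: 63101 = 43·1467 + 20
47: 63101 = 47·1342 + 27
53: 63101 = 53·1190 + 31
59: 63101 = 59·1069 + 30
61: 63101 = 61·1034 + 27
67: 63101 = 67·941 + 54
71: 63101 = 71·888 + 53
73: 63101 = 73·864 + 29
79: 63101 = 79·798 + 59
83: 63101 = 83·760 + 21
89: 63101 = 89·709

89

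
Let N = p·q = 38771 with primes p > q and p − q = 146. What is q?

137

Since p = q + 146, we have 38771 = q(q + 146), so q² + 146q − 38771 = 0.
Discriminant: 146² + 4·38771 = 21316 + 155084 = 176400; √176400 = 420.
q = (−146 + 420)/2 = 137, and p = q + 146 = 283.
Check: 137 · 283 = 38771.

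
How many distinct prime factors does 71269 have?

3

71269 = 11^2 · 589
589 = 19 · 31
71269 = 11^2 · 19 · 31, which has 3 distinct prime factors.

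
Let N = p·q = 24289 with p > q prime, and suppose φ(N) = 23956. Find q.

φ(n) = (p−1)(q−1) = n − (p+q) + 1, so p + q = 24289 − 23956 + 1 = 334.
p and q are the roots of t² − 334t + 24289 = 0.
Discriminant: 334² − 4·24289 = 111556 − 97156 = 14400; √14400 = 120.
q = (334 − 120)/2 = 107, p = (334 + 120)/2 = 227.
Check: 107 · 227 = 24289.

107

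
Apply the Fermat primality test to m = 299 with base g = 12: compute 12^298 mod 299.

12^1 ≡ 12 (mod 299)
12^2 ≡ 12^2 = 144 ≡ 144 (mod 299)
12^4 ≡ 144^2 = 20736 ≡ 105 (mod 299)
12^8 ≡ 105^2 = 11025 ≡ 261 (mod 299)
12^16 ≡ 261^2 = 68121 ≡ 248 (mod 299)
12^32 ≡ 248^2 = 61504 ≡ 209 (mod 299)
12^64 ≡ 209^2 = 43681 ≡ 27 (mod 299)
12^128 ≡ 27^2 = 729 ≡ 131 (mod 299)
12^256 ≡ 131^2 = 17161 ≡ 118 (mod 299)
298 = 256 + 32 + 8 + 2 in binary powers of 2.
So 12^298 ≡ 118 · 209 · 261 · 144 ≡ 196 (mod 299).
Since 196 ≠ 1, base 12 is a Fermat witness: 299 is composite.

196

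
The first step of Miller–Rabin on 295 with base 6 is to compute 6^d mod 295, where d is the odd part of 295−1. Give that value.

141

295 − 1 = 294 = 2^1 · 147, so d = 147.
6^1 ≡ 6 (mod 295)
6^2 ≡ 6^2 = 36 ≡ 36 (mod 295)
6^4 ≡ 36^2 = 1296 ≡ 116 (mod 295)
6^8 ≡ 116^2 = 13456 ≡ 181 (mod 295)
6^16 ≡ 181^2 = 32761 ≡ 16 (mod 295)
6^32 ≡ 16^2 = 256 ≡ 256 (mod 295)
6^64 ≡ 256^2 = 65536 ≡ 46 (mod 295)
6^128 ≡ 46^2 = 2116 ≡ 51 (mod 295)
147 = 128 + 16 + 2 + 1 in binary powers of 2.
So 6^147 ≡ 51 · 16 · 36 · 6 ≡ 141 (mod 295).
Squaring chain: 141; never reaches −1, so base 6 is a Miller–Rabin witness that 295 is composite.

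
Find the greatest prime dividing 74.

37

74 = 2 · 37
37 is prime.
So 74 = 2 · 37; the largest prime factor is 37.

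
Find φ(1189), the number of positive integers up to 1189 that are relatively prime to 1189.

1120

Factor: 1189 = 29 · 41.
φ(1189) = (29−1) · (41−1) = 28 · 40 = 1120.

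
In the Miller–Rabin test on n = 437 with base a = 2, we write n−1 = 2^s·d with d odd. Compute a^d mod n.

173

437 − 1 = 436 = 2^2 · 109, so d = 109.
2^1 ≡ 2 (mod 437)
2^2 ≡ 2^2 = 4 ≡ 4 (mod 437)
2^4 ≡ 4^2 = 16 ≡ 16 (mod 437)
2^8 ≡ 16^2 = 256 ≡ 256 (mod 437)
2^16 ≡ 256^2 = 65536 ≡ 423 (mod 437)
2^32 ≡ 423^2 = 178929 ≡ 196 (mod 437)
2^64 ≡ 196^2 = 38416 ≡ 397 (mod 437)
109 = 64 + 32 + 8 + 4 + 1 in binary powers of 2.
So 2^109 ≡ 397 · 196 · 256 · 16 · 2 ≡ 173 (mod 437).
Squaring chain: 173 → 213; never reaches −1, so base 2 is a Miller–Rabin witness that 437 is composite.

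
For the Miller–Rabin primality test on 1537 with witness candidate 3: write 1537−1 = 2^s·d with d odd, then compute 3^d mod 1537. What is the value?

1537 − 1 = 1536 = 2^9 · 3, so d = 3.
3^1 ≡ 3 (mod 1537)
3^2 ≡ 3^2 = 9 ≡ 9 (mod 1537)
3 = 2 + 1 in binary powers of 2.
So 3^3 ≡ 9 · 3 ≡ 27 (mod 1537).
Squaring chain: 27 → 729 → 1176 → 1213 → 460 → 1031 → 894 → 1533 → 16; never reaches −1, so base 3 is a Miller–Rabin witness that 1537 is composite.

27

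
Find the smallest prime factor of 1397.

1397 is odd.
Digit sum 20, not divisible by 3.
Ends in 7: not divisible by 5.
7: 1397 = 7·199 + 4
11: 1397 = 11·127

11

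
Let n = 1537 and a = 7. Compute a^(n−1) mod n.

7^1 ≡ 7 (mod 1537)
7^2 ≡ 7^2 = 49 ≡ 49 (mod 1537)
7^4 ≡ 49^2 = 2401 ≡ 864 (mod 1537)
7^8 ≡ 864^2 = 746496 ≡ 1051 (mod 1537)
7^16 ≡ 1051^2 = 1104601 ≡ 1035 (mod 1537)
7^32 ≡ 1035^2 = 1071225 ≡ 1473 (mod 1537)
7^64 ≡ 1473^2 = 2169729 ≡ 1022 (mod 1537)
7^128 ≡ 1022^2 = 1044484 ≡ 861 (mod 1537)
7^256 ≡ 861^2 = 741321 ≡ 487 (mod 1537)
7^512 ≡ 487^2 = 237169 ≡ 471 (mod 1537)
7^1024 ≡ 471^2 = 221841 ≡ 513 (mod 1537)
1536 = 1024 + 512 in binary powers of 2.
So 7^1536 ≡ 513 · 471 ≡ 314 (mod 1537).
Since 314 ≠ 1, base 7 is a Fermat witness: 1537 is composite.

314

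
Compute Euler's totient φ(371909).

Factor: 371909 = 17 · 131 · 167.
φ(371909) = (17−1) · (131−1) · (167−1) = 16 · 130 · 166 = 345280.

345280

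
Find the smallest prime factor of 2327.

2327 is odd.
Digit sum 14, not divisible by 3.
Ends in 7: not divisible by 5.
7: 2327 = 7·332 + 3
11: 2327 = 11·211 + 6
13: 2327 = 13·179

13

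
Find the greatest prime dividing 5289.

5289 = 3 · 1763
1763 = 41 · 43
43 is prime.
So 5289 = 3 · 41 · 43; the largest prime factor is 43.

43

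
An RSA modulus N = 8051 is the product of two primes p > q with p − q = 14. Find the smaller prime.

Since p = q + 14, we have 8051 = q(q + 14), so q² + 14q − 8051 = 0.
Discriminant: 14² + 4·8051 = 196 + 32204 = 32400; √32400 = 180.
q = (−14 + 180)/2 = 83, and p = q + 14 = 97.
Check: 83 · 97 = 8051.

83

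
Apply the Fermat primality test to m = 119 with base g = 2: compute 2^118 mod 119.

2^1 ≡ 2 (mod 119)
2^2 ≡ 2^2 = 4 ≡ 4 (mod 119)
2^4 ≡ 4^2 = 16 ≡ 16 (mod 119)
2^8 ≡ 16^2 = 256 ≡ 18 (mod 119)
2^16 ≡ 18^2 = 324 ≡ 86 (mod 119)
2^32 ≡ 86^2 = 7396 ≡ 18 (mod 119)
2^64 ≡ 18^2 = 324 ≡ 86 (mod 119)
118 = 64 + 32 + 16 + 4 + 2 in binary powers of 2.
So 2^118 ≡ 86 · 18 · 86 · 16 · 4 ≡ 30 (mod 119).
Since 30 ≠ 1, base 2 is a Fermat witness: 119 is composite.

30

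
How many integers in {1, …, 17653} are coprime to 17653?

Factor: 17653 = 127 · 139.
φ(17653) = (127−1) · (139−1) = 126 · 138 = 17388.

17388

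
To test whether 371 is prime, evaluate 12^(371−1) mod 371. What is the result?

282

12^1 ≡ 12 (mod 371)
12^2 ≡ 12^2 = 144 ≡ 144 (mod 371)
12^4 ≡ 144^2 = 20736 ≡ 331 (mod 371)
12^8 ≡ 331^2 = 109561 ≡ 116 (mod 371)
12^16 ≡ 116^2 = 13456 ≡ 100 (mod 371)
12^32 ≡ 100^2 = 10000 ≡ 354 (mod 371)
12^64 ≡ 354^2 = 125316 ≡ 289 (mod 371)
12^128 ≡ 289^2 = 83521 ≡ 46 (mod 371)
12^256 ≡ 46^2 = 2116 ≡ 261 (mod 371)
370 = 256 + 64 + 32 + 16 + 2 in binary powers of 2.
So 12^370 ≡ 261 · 289 · 354 · 100 · 144 ≡ 282 (mod 371).
Since 282 ≠ 1, base 12 is a Fermat witness: 371 is composite.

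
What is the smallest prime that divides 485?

485 is odd.
Digit sum 17, not divisible by 3.
Ends in 5: divisible by 5.

5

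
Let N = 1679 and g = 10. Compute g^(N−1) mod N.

995

10^1 ≡ 10 (mod 1679)
10^2 ≡ 10^2 = 100 ≡ 100 (mod 1679)
10^4 ≡ 100^2 = 10000 ≡ 1605 (mod 1679)
10^8 ≡ 1605^2 = 2576025 ≡ 439 (mod 1679)
10^16 ≡ 439^2 = 192721 ≡ 1315 (mod 1679)
10^32 ≡ 1315^2 = 1729225 ≡ 1534 (mod 1679)
10^64 ≡ 1534^2 = 2353156 ≡ 877 (mod 1679)
10^128 ≡ 877^2 = 769129 ≡ 147 (mod 1679)
10^256 ≡ 147^2 = 21609 ≡ 1461 (mod 1679)
10^512 ≡ 1461^2 = 2134521 ≡ 512 (mod 1679)
10^1024 ≡ 512^2 = 262144 ≡ 220 (mod 1679)
1678 = 1024 + 512 + 128 + 8 + 4 + 2 in binary powers of 2.
So 10^1678 ≡ 220 · 512 · 147 · 439 · 1605 · 100 ≡ 995 (mod 1679).
Since 995 ≠ 1, base 10 is a Fermat witness: 1679 is composite.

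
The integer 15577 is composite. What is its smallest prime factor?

37

15577 is odd.
Digit sum 25, not divisible by 3.
Ends in 7: not divisible by 5.
7: 15577 = 7·2225 + 2
11: 15577 = 11·1416 + 1
13: 15577 = 13·1198 + 3
17: 15577 = 17·916 + 5
19: 15577 = 19·819 + 16
23: 15577 = 23·677 + 6
29: 15577 = 29·537 + 4
31: 15577 = 31·502 + 15
37: 15577 = 37·421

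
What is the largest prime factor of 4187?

79

4187 = 53 · 79
79 is prime.
So 4187 = 53 · 79; the largest prime factor is 79.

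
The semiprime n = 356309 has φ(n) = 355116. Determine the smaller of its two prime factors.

587

φ(n) = (p−1)(q−1) = n − (p+q) + 1, so p + q = 356309 − 355116 + 1 = 1194.
p and q are the roots of t² − 1194t + 356309 = 0.
Discriminant: 1194² − 4·356309 = 1425636 − 1425236 = 400; √400 = 20.
q = (1194 − 20)/2 = 587, p = (1194 + 20)/2 = 607.
Check: 587 · 607 = 356309.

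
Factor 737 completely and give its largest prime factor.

67

737 = 11 · 67
67 is prime.
So 737 = 11 · 67; the largest prime factor is 67.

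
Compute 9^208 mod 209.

9^1 ≡ 9 (mod 209)
9^2 ≡ 9^2 = 81 ≡ 81 (mod 209)
9^4 ≡ 81^2 = 6561 ≡ 82 (mod 209)
9^8 ≡ 82^2 = 6724 ≡ 36 (mod 209)
9^16 ≡ 36^2 = 1296 ≡ 42 (mod 209)
9^32 ≡ 42^2 = 1764 ≡ 92 (mod 209)
9^64 ≡ 92^2 = 8464 ≡ 104 (mod 209)
9^128 ≡ 104^2 = 10816 ≡ 157 (mod 209)
208 = 128 + 64 + 16 in binary powers of 2.
So 9^208 ≡ 157 · 104 · 42 ≡ 47 (mod 209).
Since 47 ≠ 1, base 9 is a Fermat witness: 209 is composite.

47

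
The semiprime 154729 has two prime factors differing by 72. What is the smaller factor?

359

Since p = q + 72, we have 154729 = q(q + 72), so q² + 72q − 154729 = 0.
Discriminant: 72² + 4·154729 = 5184 + 618916 = 624100; √624100 = 790.
q = (−72 + 790)/2 = 359, and p = q + 72 = 431.
Check: 359 · 431 = 154729.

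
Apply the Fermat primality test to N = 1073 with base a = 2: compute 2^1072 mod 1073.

604

2^1 ≡ 2 (mod 1073)
2^2 ≡ 2^2 = 4 ≡ 4 (mod 1073)
2^4 ≡ 4^2 = 16 ≡ 16 (mod 1073)
2^8 ≡ 16^2 = 256 ≡ 256 (mod 1073)
2^16 ≡ 256^2 = 65536 ≡ 83 (mod 1073)
2^32 ≡ 83^2 = 6889 ≡ 451 (mod 1073)
2^64 ≡ 451^2 = 203401 ≡ 604 (mod 1073)
2^128 ≡ 604^2 = 364816 ≡ 1069 (mod 1073)
2^256 ≡ 1069^2 = 1142761 ≡ 16 (mod 1073)
2^512 ≡ 16^2 = 256 ≡ 256 (mod 1073)
2^1024 ≡ 256^2 = 65536 ≡ 83 (mod 1073)
1072 = 1024 + 32 + 16 in binary powers of 2.
So 2^1072 ≡ 83 · 451 · 83 ≡ 604 (mod 1073).
Since 604 ≠ 1, base 2 is a Fermat witness: 1073 is composite.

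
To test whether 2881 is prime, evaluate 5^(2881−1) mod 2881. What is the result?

5^1 ≡ 5 (mod 2881)
5^2 ≡ 5^2 = 25 ≡ 25 (mod 2881)
5^4 ≡ 25^2 = 625 ≡ 625 (mod 2881)
5^8 ≡ 625^2 = 390625 ≡ 1690 (mod 2881)
5^16 ≡ 1690^2 = 2856100 ≡ 1029 (mod 2881)
5^32 ≡ 1029^2 = 1058841 ≡ 1514 (mod 2881)
5^64 ≡ 1514^2 = 2292196 ≡ 1801 (mod 2881)
5^128 ≡ 1801^2 = 3243601 ≡ 2476 (mod 2881)
5^256 ≡ 2476^2 = 6130576 ≡ 2689 (mod 2881)
5^512 ≡ 2689^2 = 7230721 ≡ 2292 (mod 2881)
5^1024 ≡ 2292^2 = 5253264 ≡ 1201 (mod 2881)
5^2048 ≡ 1201^2 = 1442401 ≡ 1901 (mod 2881)
2880 = 2048 + 512 + 256 + 64 in binary powers of 2.
So 5^2880 ≡ 1901 · 2292 · 2689 · 1801 ≡ 1466 (mod 2881).
Since 1466 ≠ 1, base 5 is a Fermat witness: 2881 is composite.

1466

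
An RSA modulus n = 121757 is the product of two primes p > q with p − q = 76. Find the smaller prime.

313

Since p = q + 76, we have 121757 = q(q + 76), so q² + 76q − 121757 = 0.
Discriminant: 76² + 4·121757 = 5776 + 487028 = 492804; √492804 = 702.
q = (−76 + 702)/2 = 313, and p = q + 76 = 389.
Check: 313 · 389 = 121757.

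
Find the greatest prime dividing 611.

47

611 = 13 · 47
47 is prime.
So 611 = 13 · 47; the largest prime factor is 47.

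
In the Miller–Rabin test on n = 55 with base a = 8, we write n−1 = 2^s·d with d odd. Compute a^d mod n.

55 − 1 = 54 = 2^1 · 27, so d = 27.
8^1 ≡ 8 (mod 55)
8^2 ≡ 8^2 = 64 ≡ 9 (mod 55)
8^4 ≡ 9^2 = 81 ≡ 26 (mod 55)
8^8 ≡ 26^2 = 676 ≡ 16 (mod 55)
8^16 ≡ 16^2 = 256 ≡ 36 (mod 55)
27 = 16 + 8 + 2 + 1 in binary powers of 2.
So 8^27 ≡ 36 · 16 · 9 · 8 ≡ 2 (mod 55).
Squaring chain: 2; never reaches −1, so base 8 is a Miller–Rabin witness that 55 is composite.

2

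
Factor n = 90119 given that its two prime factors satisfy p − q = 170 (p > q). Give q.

Since p = q + 170, we have 90119 = q(q + 170), so q² + 170q − 90119 = 0.
Discriminant: 170² + 4·90119 = 28900 + 360476 = 389376; √389376 = 624.
q = (−170 + 624)/2 = 227, and p = q + 170 = 397.
Check: 227 · 397 = 90119.

227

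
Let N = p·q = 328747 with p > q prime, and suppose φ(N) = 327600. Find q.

547

φ(n) = (p−1)(q−1) = n − (p+q) + 1, so p + q = 328747 − 327600 + 1 = 1148.
p and q are the roots of t² − 1148t + 328747 = 0.
Discriminant: 1148² − 4·328747 = 1317904 − 1314988 = 2916; √2916 = 54.
q = (1148 − 54)/2 = 547, p = (1148 + 54)/2 = 601.
Check: 547 · 601 = 328747.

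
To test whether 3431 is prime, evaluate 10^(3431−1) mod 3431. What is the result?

10^1 ≡ 10 (mod 3431)
10^2 ≡ 10^2 = 100 ≡ 100 (mod 3431)
10^4 ≡ 100^2 = 10000 ≡ 3138 (mod 3431)
10^8 ≡ 3138^2 = 9847044 ≡ 74 (mod 3431)
10^16 ≡ 74^2 = 5476 ≡ 2045 (mod 3431)
10^32 ≡ 2045^2 = 4182025 ≡ 3067 (mod 3431)
10^64 ≡ 3067^2 = 9406489 ≡ 2118 (mod 3431)
10^128 ≡ 2118^2 = 4485924 ≡ 1607 (mod 3431)
10^256 ≡ 1607^2 = 2582449 ≡ 2337 (mod 3431)
10^512 ≡ 2337^2 = 5461569 ≡ 2848 (mod 3431)
10^1024 ≡ 2848^2 = 8111104 ≡ 220 (mod 3431)
10^2048 ≡ 220^2 = 48400 ≡ 366 (mod 3431)
3430 = 2048 + 1024 + 256 + 64 + 32 + 4 + 2 in binary powers of 2.
So 10^3430 ≡ 366 · 220 · 2337 · 2118 · 3067 · 3138 · 100 ≡ 1068 (mod 3431).
Since 1068 ≠ 1, base 10 is a Fermat witness: 3431 is composite.

1068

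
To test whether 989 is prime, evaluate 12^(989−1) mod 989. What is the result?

12^1 ≡ 12 (mod 989)
12^2 ≡ 12^2 = 144 ≡ 144 (mod 989)
12^4 ≡ 144^2 = 20736 ≡ 956 (mod 989)
12^8 ≡ 956^2 = 913936 ≡ 100 (mod 989)
12^16 ≡ 100^2 = 10000 ≡ 110 (mod 989)
12^32 ≡ 110^2 = 12100 ≡ 232 (mod 989)
12^64 ≡ 232^2 = 53824 ≡ 418 (mod 989)
12^128 ≡ 418^2 = 174724 ≡ 660 (mod 989)
12^256 ≡ 660^2 = 435600 ≡ 440 (mod 989)
12^512 ≡ 440^2 = 193600 ≡ 745 (mod 989)
988 = 512 + 256 + 128 + 64 + 16 + 8 + 4 in binary powers of 2.
So 12^988 ≡ 745 · 440 · 660 · 418 · 110 · 100 · 956 ≡ 418 (mod 989).
Since 418 ≠ 1, base 12 is a Fermat witness: 989 is composite.

418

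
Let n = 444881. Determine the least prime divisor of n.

31

444881 is odd.
Digit sum 29, not divisible by 3.
Ends in 1: not divisible by 5.
7: 444881 = 7·63554 + 3
11: 444881 = 11·40443 + 8
13: 444881 = 13·34221 + 8
17: 444881 = 17·26169 + 8
19: 444881 = 19·23414 + 15
23: 444881 = 23·19342 + 15
29: 444881 = 29·15340 + 21
31: 444881 = 31·14351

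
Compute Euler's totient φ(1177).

Factor: 1177 = 11 · 107.
φ(1177) = (11−1) · (107−1) = 10 · 106 = 1060.

1060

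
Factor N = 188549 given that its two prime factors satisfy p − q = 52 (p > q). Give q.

Since p = q + 52, we have 188549 = q(q + 52), so q² + 52q − 188549 = 0.
Discriminant: 52² + 4·188549 = 2704 + 754196 = 756900; √756900 = 870.
q = (−52 + 870)/2 = 409, and p = q + 52 = 461.
Check: 409 · 461 = 188549.

409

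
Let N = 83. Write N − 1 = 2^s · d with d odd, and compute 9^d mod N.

1

83 − 1 = 82 = 2^1 · 41, so d = 41.
9^1 ≡ 9 (mod 83)
9^2 ≡ 9^2 = 81 ≡ 81 (mod 83)
9^4 ≡ 81^2 = 6561 ≡ 4 (mod 83)
9^8 ≡ 4^2 = 16 ≡ 16 (mod 83)
9^16 ≡ 16^2 = 256 ≡ 7 (mod 83)
9^32 ≡ 7^2 = 49 ≡ 49 (mod 83)
41 = 32 + 8 + 1 in binary powers of 2.
So 9^41 ≡ 49 · 16 · 9 ≡ 1 (mod 83).
Since 9^d ≡ 1 (mod 83), base 9 does not prove 83 composite.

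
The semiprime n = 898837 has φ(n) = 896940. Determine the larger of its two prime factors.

φ(n) = (p−1)(q−1) = n − (p+q) + 1, so p + q = 898837 − 896940 + 1 = 1898.
p and q are the roots of t² − 1898t + 898837 = 0.
Discriminant: 1898² − 4·898837 = 3602404 − 3595348 = 7056; √7056 = 84.
q = (1898 − 84)/2 = 907, p = (1898 + 84)/2 = 991.
Check: 907 · 991 = 898837.

991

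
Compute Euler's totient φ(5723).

5568

Factor: 5723 = 59 · 97.
φ(5723) = (59−1) · (97−1) = 58 · 96 = 5568.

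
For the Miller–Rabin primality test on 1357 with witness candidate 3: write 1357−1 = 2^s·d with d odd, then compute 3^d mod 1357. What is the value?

1357 − 1 = 1356 = 2^2 · 339, so d = 339.
3^1 ≡ 3 (mod 1357)
3^2 ≡ 3^2 = 9 ≡ 9 (mod 1357)
3^4 ≡ 9^2 = 81 ≡ 81 (mod 1357)
3^8 ≡ 81^2 = 6561 ≡ 1133 (mod 1357)
3^16 ≡ 1133^2 = 1283689 ≡ 1324 (mod 1357)
3^32 ≡ 1324^2 = 1752976 ≡ 1089 (mod 1357)
3^64 ≡ 1089^2 = 1185921 ≡ 1260 (mod 1357)
3^128 ≡ 1260^2 = 1587600 ≡ 1267 (mod 1357)
3^256 ≡ 1267^2 = 1605289 ≡ 1315 (mod 1357)
339 = 256 + 64 + 16 + 2 + 1 in binary powers of 2.
So 3^339 ≡ 1315 · 1260 · 1324 · 9 · 3 ≡ 41 (mod 1357).
Squaring chain: 41 → 324; never reaches −1, so base 3 is a Miller–Rabin witness that 1357 is composite.

41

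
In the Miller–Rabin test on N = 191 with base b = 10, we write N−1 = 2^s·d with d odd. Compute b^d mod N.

191 − 1 = 190 = 2^1 · 95, so d = 95.
10^1 ≡ 10 (mod 191)
10^2 ≡ 10^2 = 100 ≡ 100 (mod 191)
10^4 ≡ 100^2 = 10000 ≡ 68 (mod 191)
10^8 ≡ 68^2 = 4624 ≡ 40 (mod 191)
10^16 ≡ 40^2 = 1600 ≡ 72 (mod 191)
10^32 ≡ 72^2 = 5184 ≡ 27 (mod 191)
10^64 ≡ 27^2 = 729 ≡ 156 (mod 191)
95 = 64 + 16 + 8 + 4 + 2 + 1 in binary powers of 2.
So 10^95 ≡ 156 · 72 · 40 · 68 · 100 · 10 ≡ 1 (mod 191).
Since 10^d ≡ 1 (mod 191), base 10 does not prove 191 composite.

1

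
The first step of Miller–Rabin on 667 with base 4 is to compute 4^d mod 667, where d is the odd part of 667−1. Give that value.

179

667 − 1 = 666 = 2^1 · 333, so d = 333.
4^1 ≡ 4 (mod 667)
4^2 ≡ 4^2 = 16 ≡ 16 (mod 667)
4^4 ≡ 16^2 = 256 ≡ 256 (mod 667)
4^8 ≡ 256^2 = 65536 ≡ 170 (mod 667)
4^16 ≡ 170^2 = 28900 ≡ 219 (mod 667)
4^32 ≡ 219^2 = 47961 ≡ 604 (mod 667)
4^64 ≡ 604^2 = 364816 ≡ 634 (mod 667)
4^128 ≡ 634^2 = 401956 ≡ 422 (mod 667)
4^256 ≡ 422^2 = 178084 ≡ 662 (mod 667)
333 = 256 + 64 + 8 + 4 + 1 in binary powers of 2.
So 4^333 ≡ 662 · 634 · 170 · 256 · 4 ≡ 179 (mod 667).
Squaring chain: 179; never reaches −1, so base 4 is a Miller–Rabin witness that 667 is composite.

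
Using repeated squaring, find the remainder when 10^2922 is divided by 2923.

10^1 ≡ 10 (mod 2923)
10^2 ≡ 10^2 = 100 ≡ 100 (mod 2923)
10^4 ≡ 100^2 = 10000 ≡ 1231 (mod 2923)
10^8 ≡ 1231^2 = 1515361 ≡ 1247 (mod 2923)
10^16 ≡ 1247^2 = 1555009 ≡ 2896 (mod 2923)
10^32 ≡ 2896^2 = 8386816 ≡ 729 (mod 2923)
10^64 ≡ 729^2 = 531441 ≡ 2378 (mod 2923)
10^128 ≡ 2378^2 = 5654884 ≡ 1802 (mod 2923)
10^256 ≡ 1802^2 = 3247204 ≡ 2674 (mod 2923)
10^512 ≡ 2674^2 = 7150276 ≡ 618 (mod 2923)
10^1024 ≡ 618^2 = 381924 ≡ 1934 (mod 2923)
10^2048 ≡ 1934^2 = 3740356 ≡ 1839 (mod 2923)
2922 = 2048 + 512 + 256 + 64 + 32 + 8 + 2 in binary powers of 2.
So 10^2922 ≡ 1839 · 618 · 2674 · 2378 · 729 · 1247 · 100 ≡ 38 (mod 2923).
Since 38 ≠ 1, base 10 is a Fermat witness: 2923 is composite.

38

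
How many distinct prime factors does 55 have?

55 = 5 · 11
55 = 5 · 11, which has 2 distinct prime factors.

2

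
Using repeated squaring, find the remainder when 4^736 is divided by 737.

4^1 ≡ 4 (mod 737)
4^2 ≡ 4^2 = 16 ≡ 16 (mod 737)
4^4 ≡ 16^2 = 256 ≡ 256 (mod 737)
4^8 ≡ 256^2 = 65536 ≡ 680 (mod 737)
4^16 ≡ 680^2 = 462400 ≡ 301 (mod 737)
4^32 ≡ 301^2 = 90601 ≡ 687 (mod 737)
4^64 ≡ 687^2 = 471969 ≡ 289 (mod 737)
4^128 ≡ 289^2 = 83521 ≡ 240 (mod 737)
4^256 ≡ 240^2 = 57600 ≡ 114 (mod 737)
4^512 ≡ 114^2 = 12996 ≡ 467 (mod 737)
736 = 512 + 128 + 64 + 32 in binary powers of 2.
So 4^736 ≡ 467 · 240 · 289 · 687 ≡ 26 (mod 737).
Since 26 ≠ 1, base 4 is a Fermat witness: 737 is composite.

26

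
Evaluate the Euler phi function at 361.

Factor: 361 = 19^2.
φ(361) = 19^1·(19−1) = 342.

342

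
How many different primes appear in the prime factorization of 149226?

149226 = 2 · 74613
74613 = 3 · 24871
24871 = 7 · 3553
3553 = 11 · 323
323 = 17 · 19
149226 = 2 · 3 · 7 · 11 · 17 · 19, which has 6 distinct prime factors.

6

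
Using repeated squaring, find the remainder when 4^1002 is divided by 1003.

4^1 ≡ 4 (mod 1003)
4^2 ≡ 4^2 = 16 ≡ 16 (mod 1003)
4^4 ≡ 16^2 = 256 ≡ 256 (mod 1003)
4^8 ≡ 256^2 = 65536 ≡ 341 (mod 1003)
4^16 ≡ 341^2 = 116281 ≡ 936 (mod 1003)
4^32 ≡ 936^2 = 876096 ≡ 477 (mod 1003)
4^64 ≡ 477^2 = 227529 ≡ 851 (mod 1003)
4^128 ≡ 851^2 = 724201 ≡ 35 (mod 1003)
4^256 ≡ 35^2 = 1225 ≡ 222 (mod 1003)
4^512 ≡ 222^2 = 49284 ≡ 137 (mod 1003)
1002 = 512 + 256 + 128 + 64 + 32 + 8 + 2 in binary powers of 2.
So 4^1002 ≡ 137 · 222 · 35 · 851 · 477 · 341 · 16 ≡ 169 (mod 1003).
Since 169 ≠ 1, base 4 is a Fermat witness: 1003 is composite.

169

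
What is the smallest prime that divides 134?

134 is even: 2 divides it.

2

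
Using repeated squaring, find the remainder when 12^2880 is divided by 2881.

2744

12^1 ≡ 12 (mod 2881)
12^2 ≡ 12^2 = 144 ≡ 144 (mod 2881)
12^4 ≡ 144^2 = 20736 ≡ 569 (mod 2881)
12^8 ≡ 569^2 = 323761 ≡ 1089 (mod 2881)
12^16 ≡ 1089^2 = 1185921 ≡ 1830 (mod 2881)
12^32 ≡ 1830^2 = 3348900 ≡ 1178 (mod 2881)
12^64 ≡ 1178^2 = 1387684 ≡ 1923 (mod 2881)
12^128 ≡ 1923^2 = 3697929 ≡ 1606 (mod 2881)
12^256 ≡ 1606^2 = 2579236 ≡ 741 (mod 2881)
12^512 ≡ 741^2 = 549081 ≡ 1691 (mod 2881)
12^1024 ≡ 1691^2 = 2859481 ≡ 1529 (mod 2881)
12^2048 ≡ 1529^2 = 2337841 ≡ 1350 (mod 2881)
2880 = 2048 + 512 + 256 + 64 in binary powers of 2.
So 12^2880 ≡ 1350 · 1691 · 741 · 1923 ≡ 2744 (mod 2881).
Since 2744 ≠ 1, base 12 is a Fermat witness: 2881 is composite.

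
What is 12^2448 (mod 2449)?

907

12^1 ≡ 12 (mod 2449)
12^2 ≡ 12^2 = 144 ≡ 144 (mod 2449)
12^4 ≡ 144^2 = 20736 ≡ 1144 (mod 2449)
12^8 ≡ 1144^2 = 1308736 ≡ 970 (mod 2449)
12^16 ≡ 970^2 = 940900 ≡ 484 (mod 2449)
12^32 ≡ 484^2 = 234256 ≡ 1601 (mod 2449)
12^64 ≡ 1601^2 = 2563201 ≡ 1547 (mod 2449)
12^128 ≡ 1547^2 = 2393209 ≡ 536 (mod 2449)
12^256 ≡ 536^2 = 287296 ≡ 763 (mod 2449)
12^512 ≡ 763^2 = 582169 ≡ 1756 (mod 2449)
12^1024 ≡ 1756^2 = 3083536 ≡ 245 (mod 2449)
12^2048 ≡ 245^2 = 60025 ≡ 1249 (mod 2449)
2448 = 2048 + 256 + 128 + 16 in binary powers of 2.
So 12^2448 ≡ 1249 · 763 · 536 · 484 ≡ 907 (mod 2449).
Since 907 ≠ 1, base 12 is a Fermat witness: 2449 is composite.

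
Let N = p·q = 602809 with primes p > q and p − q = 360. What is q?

617

Since p = q + 360, we have 602809 = q(q + 360), so q² + 360q − 602809 = 0.
Discriminant: 360² + 4·602809 = 129600 + 2411236 = 2540836; √2540836 = 1594.
q = (−360 + 1594)/2 = 617, and p = q + 360 = 977.
Check: 617 · 977 = 602809.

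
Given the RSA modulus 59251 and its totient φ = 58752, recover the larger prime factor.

φ(n) = (p−1)(q−1) = n − (p+q) + 1, so p + q = 59251 − 58752 + 1 = 500.
p and q are the roots of t² − 500t + 59251 = 0.
Discriminant: 500² − 4·59251 = 250000 − 237004 = 12996; √12996 = 114.
q = (500 − 114)/2 = 193, p = (500 + 114)/2 = 307.
Check: 193 · 307 = 59251.

307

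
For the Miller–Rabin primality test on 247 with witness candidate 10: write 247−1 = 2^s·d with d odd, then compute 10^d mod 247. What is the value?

103

247 − 1 = 246 = 2^1 · 123, so d = 123.
10^1 ≡ 10 (mod 247)
10^2 ≡ 10^2 = 100 ≡ 100 (mod 247)
10^4 ≡ 100^2 = 10000 ≡ 120 (mod 247)
10^8 ≡ 120^2 = 14400 ≡ 74 (mod 247)
10^16 ≡ 74^2 = 5476 ≡ 42 (mod 247)
10^32 ≡ 42^2 = 1764 ≡ 35 (mod 247)
10^64 ≡ 35^2 = 1225 ≡ 237 (mod 247)
123 = 64 + 32 + 16 + 8 + 2 + 1 in binary powers of 2.
So 10^123 ≡ 237 · 35 · 42 · 74 · 100 · 10 ≡ 103 (mod 247).
Squaring chain: 103; never reaches −1, so base 10 is a Miller–Rabin witness that 247 is composite.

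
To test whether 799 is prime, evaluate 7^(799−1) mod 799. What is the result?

773

7^1 ≡ 7 (mod 799)
7^2 ≡ 7^2 = 49 ≡ 49 (mod 799)
7^4 ≡ 49^2 = 2401 ≡ 4 (mod 799)
7^8 ≡ 4^2 = 16 ≡ 16 (mod 799)
7^16 ≡ 16^2 = 256 ≡ 256 (mod 799)
7^32 ≡ 256^2 = 65536 ≡ 18 (mod 799)
7^64 ≡ 18^2 = 324 ≡ 324 (mod 799)
7^128 ≡ 324^2 = 104976 ≡ 307 (mod 799)
7^256 ≡ 307^2 = 94249 ≡ 766 (mod 799)
7^512 ≡ 766^2 = 586756 ≡ 290 (mod 799)
798 = 512 + 256 + 16 + 8 + 4 + 2 in binary powers of 2.
So 7^798 ≡ 290 · 766 · 256 · 16 · 4 · 49 ≡ 773 (mod 799).
Since 773 ≠ 1, base 7 is a Fermat witness: 799 is composite.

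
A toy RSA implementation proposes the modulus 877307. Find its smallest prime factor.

877307 is odd.
Digit sum 32, not divisible by 3.
Ends in 7: not divisible by 5.
7: 877307 = 7·125329 + 4
11: 877307 = 11·79755 + 2
13: 877307 = 13·67485 + 2
17: 877307 = 17·51606 + 5
19: 877307 = 19·46174 + 1
23: 877307 = 23·38143 + 18
29: 877307 = 29·30251 + 28
31: 877307 = 31·28300 + 7
37: 877307 = 37·23711

37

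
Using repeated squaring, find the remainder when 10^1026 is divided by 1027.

10^1 ≡ 10 (mod 1027)
10^2 ≡ 10^2 = 100 ≡ 100 (mod 1027)
10^4 ≡ 100^2 = 10000 ≡ 757 (mod 1027)
10^8 ≡ 757^2 = 573049 ≡ 1010 (mod 1027)
10^16 ≡ 1010^2 = 1020100 ≡ 289 (mod 1027)
10^32 ≡ 289^2 = 83521 ≡ 334 (mod 1027)
10^64 ≡ 334^2 = 111556 ≡ 640 (mod 1027)
10^128 ≡ 640^2 = 409600 ≡ 854 (mod 1027)
10^256 ≡ 854^2 = 729316 ≡ 146 (mod 1027)
10^512 ≡ 146^2 = 21316 ≡ 776 (mod 1027)
10^1024 ≡ 776^2 = 602176 ≡ 354 (mod 1027)
1026 = 1024 + 2 in binary powers of 2.
So 10^1026 ≡ 354 · 100 ≡ 482 (mod 1027).
Since 482 ≠ 1, base 10 is a Fermat witness: 1027 is composite.

482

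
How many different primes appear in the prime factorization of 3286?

3286 = 2 · 1643
1643 = 31 · 53
3286 = 2 · 31 · 53, which has 3 distinct prime factors.

3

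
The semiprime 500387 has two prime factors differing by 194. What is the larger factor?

Since p = q + 194, we have 500387 = q(q + 194), so q² + 194q − 500387 = 0.
Discriminant: 194² + 4·500387 = 37636 + 2001548 = 2039184; √2039184 = 1428.
q = (−194 + 1428)/2 = 617, and p = q + 194 = 811.
Check: 617 · 811 = 500387.

811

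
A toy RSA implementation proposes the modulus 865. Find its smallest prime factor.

5

865 is odd.
Digit sum 19, not divisible by 3.
Ends in 5: divisible by 5.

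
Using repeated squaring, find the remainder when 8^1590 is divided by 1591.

1368

8^1 ≡ 8 (mod 1591)
8^2 ≡ 8^2 = 64 ≡ 64 (mod 1591)
8^4 ≡ 64^2 = 4096 ≡ 914 (mod 1591)
8^8 ≡ 914^2 = 835396 ≡ 121 (mod 1591)
8^16 ≡ 121^2 = 14641 ≡ 322 (mod 1591)
8^32 ≡ 322^2 = 103684 ≡ 269 (mod 1591)
8^64 ≡ 269^2 = 72361 ≡ 766 (mod 1591)
8^128 ≡ 766^2 = 586756 ≡ 1268 (mod 1591)
8^256 ≡ 1268^2 = 1607824 ≡ 914 (mod 1591)
8^512 ≡ 914^2 = 835396 ≡ 121 (mod 1591)
8^1024 ≡ 121^2 = 14641 ≡ 322 (mod 1591)
1590 = 1024 + 512 + 32 + 16 + 4 + 2 in binary powers of 2.
So 8^1590 ≡ 322 · 121 · 269 · 322 · 914 · 64 ≡ 1368 (mod 1591).
Since 1368 ≠ 1, base 8 is a Fermat witness: 1591 is composite.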